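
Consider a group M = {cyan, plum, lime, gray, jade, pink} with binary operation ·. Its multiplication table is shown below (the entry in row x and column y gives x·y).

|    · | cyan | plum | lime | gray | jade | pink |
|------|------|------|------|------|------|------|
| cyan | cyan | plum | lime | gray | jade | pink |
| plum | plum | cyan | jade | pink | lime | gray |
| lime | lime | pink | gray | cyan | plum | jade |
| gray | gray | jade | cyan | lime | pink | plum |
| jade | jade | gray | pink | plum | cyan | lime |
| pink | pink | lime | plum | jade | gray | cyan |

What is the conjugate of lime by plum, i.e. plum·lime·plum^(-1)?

The identity is cyan. In row plum, the entry cyan sits in column plum, so plum^(-1) = plum.
plum·lime = jade
jade·plum = gray

gray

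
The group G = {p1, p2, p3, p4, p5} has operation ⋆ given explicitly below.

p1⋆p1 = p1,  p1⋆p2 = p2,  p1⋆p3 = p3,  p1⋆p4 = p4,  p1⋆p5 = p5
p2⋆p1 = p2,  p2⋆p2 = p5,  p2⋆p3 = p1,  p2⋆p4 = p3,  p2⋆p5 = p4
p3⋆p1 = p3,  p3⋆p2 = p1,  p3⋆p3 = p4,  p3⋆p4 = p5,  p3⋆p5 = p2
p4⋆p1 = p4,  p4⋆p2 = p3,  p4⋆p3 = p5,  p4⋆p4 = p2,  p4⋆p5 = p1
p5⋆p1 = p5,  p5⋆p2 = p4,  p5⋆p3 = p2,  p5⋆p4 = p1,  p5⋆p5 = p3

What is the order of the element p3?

5

The identity element is p1 (its row matches the header).
p3^1 = p3
p3^2 = p3 ⋆ p3 = p4
p3^3 = p4 ⋆ p3 = p5
p3^4 = p5 ⋆ p3 = p2
p3^5 = p2 ⋆ p3 = p1
The first power of p3 equal to the identity is p3^5, so ord(p3) = 5.
(Structurally, G here is isomorphic to the cyclic group Z_5.)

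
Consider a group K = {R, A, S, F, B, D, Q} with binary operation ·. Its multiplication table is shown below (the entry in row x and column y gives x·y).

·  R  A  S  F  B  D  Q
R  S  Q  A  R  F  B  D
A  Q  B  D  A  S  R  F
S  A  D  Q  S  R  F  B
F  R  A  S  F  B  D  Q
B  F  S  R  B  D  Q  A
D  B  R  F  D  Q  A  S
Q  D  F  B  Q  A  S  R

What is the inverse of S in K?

First locate the identity: row F matches the header, so F is the identity.
Scan row S for F: S·D = F. Hence S^(-1) = D.

D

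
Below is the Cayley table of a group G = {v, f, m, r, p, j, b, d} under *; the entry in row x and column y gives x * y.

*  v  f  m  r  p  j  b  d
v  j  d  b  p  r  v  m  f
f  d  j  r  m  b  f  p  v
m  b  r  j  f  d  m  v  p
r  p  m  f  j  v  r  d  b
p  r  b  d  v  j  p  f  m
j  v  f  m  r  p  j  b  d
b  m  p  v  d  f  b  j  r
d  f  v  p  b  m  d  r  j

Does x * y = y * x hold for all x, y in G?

Yes

Check whether the table is symmetric across its main diagonal.
Every entry (row x, col y) equals the entry (row y, col x), so G is abelian.
(In fact G ≅ the elementary abelian group (Z_2)^3.)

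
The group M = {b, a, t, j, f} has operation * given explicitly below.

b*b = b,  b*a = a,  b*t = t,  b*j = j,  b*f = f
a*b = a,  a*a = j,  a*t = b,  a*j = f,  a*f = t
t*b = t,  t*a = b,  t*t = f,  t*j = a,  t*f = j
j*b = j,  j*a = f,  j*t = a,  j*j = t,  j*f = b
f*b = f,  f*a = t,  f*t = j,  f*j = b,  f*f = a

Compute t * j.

a

Read row t, column j: t * j = a.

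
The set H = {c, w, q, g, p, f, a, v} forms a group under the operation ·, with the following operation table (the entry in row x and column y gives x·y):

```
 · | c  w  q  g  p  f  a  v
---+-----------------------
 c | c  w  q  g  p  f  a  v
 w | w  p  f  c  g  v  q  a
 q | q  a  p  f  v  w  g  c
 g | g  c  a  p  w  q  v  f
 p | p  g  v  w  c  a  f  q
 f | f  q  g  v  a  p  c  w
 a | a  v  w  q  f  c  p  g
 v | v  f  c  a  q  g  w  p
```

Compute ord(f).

4

The identity element is c (its row matches the header).
f^1 = f
f^2 = f·f = p
f^3 = p·f = a
f^4 = a·f = c
The first power of f equal to the identity is f^4, so ord(f) = 4.
(Structurally, H here is isomorphic to the quaternion group Q_8.)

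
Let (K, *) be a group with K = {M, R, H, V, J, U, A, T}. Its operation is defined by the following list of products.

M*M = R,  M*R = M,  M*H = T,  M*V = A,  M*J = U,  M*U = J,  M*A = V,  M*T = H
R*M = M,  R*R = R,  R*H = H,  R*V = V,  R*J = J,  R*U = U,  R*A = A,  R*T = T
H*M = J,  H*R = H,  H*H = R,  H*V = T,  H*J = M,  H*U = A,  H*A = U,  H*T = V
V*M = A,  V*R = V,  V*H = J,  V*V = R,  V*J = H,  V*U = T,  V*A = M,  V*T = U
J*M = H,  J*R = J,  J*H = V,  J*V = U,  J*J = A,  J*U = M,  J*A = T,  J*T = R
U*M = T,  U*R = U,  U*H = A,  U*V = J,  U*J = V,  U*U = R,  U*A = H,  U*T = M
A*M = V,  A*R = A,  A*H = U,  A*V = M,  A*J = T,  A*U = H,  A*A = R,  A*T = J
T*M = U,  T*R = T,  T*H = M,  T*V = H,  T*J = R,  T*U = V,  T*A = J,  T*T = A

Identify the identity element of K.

The identity e satisfies e * x = x for all x, so its row in the table reproduces the column headers.
Row R reads: M, R, H, V, J, U, A, T — exactly the header order. So R is the identity.
(Structurally, K here is isomorphic to the dihedral group D_4.)

R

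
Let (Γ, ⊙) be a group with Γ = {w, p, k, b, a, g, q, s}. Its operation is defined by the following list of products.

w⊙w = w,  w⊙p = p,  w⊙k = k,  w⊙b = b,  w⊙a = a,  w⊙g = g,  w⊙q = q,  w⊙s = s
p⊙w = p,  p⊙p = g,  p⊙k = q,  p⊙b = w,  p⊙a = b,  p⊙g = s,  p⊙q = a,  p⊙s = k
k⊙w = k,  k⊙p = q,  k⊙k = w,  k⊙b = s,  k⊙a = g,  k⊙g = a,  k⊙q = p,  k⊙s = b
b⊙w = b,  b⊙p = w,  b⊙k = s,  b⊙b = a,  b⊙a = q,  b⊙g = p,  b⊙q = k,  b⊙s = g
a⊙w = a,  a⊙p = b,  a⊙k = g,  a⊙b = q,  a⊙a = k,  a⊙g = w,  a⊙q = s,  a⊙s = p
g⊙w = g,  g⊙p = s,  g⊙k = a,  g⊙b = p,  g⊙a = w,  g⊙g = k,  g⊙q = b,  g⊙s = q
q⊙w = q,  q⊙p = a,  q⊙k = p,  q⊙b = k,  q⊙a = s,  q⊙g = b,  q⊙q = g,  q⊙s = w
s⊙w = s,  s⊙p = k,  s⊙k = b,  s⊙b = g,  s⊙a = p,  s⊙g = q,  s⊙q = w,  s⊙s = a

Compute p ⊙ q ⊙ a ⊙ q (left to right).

p

p ⊙ q = a
a ⊙ a = k
k ⊙ q = p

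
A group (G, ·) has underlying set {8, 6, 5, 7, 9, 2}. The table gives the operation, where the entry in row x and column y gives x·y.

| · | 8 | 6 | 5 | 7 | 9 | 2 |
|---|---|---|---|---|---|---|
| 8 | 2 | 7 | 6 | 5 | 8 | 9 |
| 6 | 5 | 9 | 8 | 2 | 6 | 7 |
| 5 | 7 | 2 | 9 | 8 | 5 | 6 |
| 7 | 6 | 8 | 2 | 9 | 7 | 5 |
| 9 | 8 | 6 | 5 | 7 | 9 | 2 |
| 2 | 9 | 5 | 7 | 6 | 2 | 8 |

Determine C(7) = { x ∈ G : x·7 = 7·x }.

{7, 9}

Compare row 7 with column 7 entry by entry.
8·7 = 5 but 7·8 = 6, so 8 does not.
Collecting the elements that commute with 7: C(7) = {7, 9}.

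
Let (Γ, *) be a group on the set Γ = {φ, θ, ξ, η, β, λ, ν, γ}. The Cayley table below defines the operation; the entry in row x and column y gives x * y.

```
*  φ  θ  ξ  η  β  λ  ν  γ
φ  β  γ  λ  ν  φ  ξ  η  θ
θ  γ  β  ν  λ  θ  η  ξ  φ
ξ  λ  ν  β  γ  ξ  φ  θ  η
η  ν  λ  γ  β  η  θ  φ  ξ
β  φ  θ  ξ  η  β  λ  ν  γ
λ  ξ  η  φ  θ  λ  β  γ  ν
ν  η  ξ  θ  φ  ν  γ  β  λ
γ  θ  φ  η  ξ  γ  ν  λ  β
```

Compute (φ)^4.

β

φ^1 = φ
φ^2 = φ * φ = β
φ^3 = β * φ = φ
φ^4 = φ * φ = β
(Structurally, Γ here is isomorphic to the elementary abelian group (Z_2)^3.)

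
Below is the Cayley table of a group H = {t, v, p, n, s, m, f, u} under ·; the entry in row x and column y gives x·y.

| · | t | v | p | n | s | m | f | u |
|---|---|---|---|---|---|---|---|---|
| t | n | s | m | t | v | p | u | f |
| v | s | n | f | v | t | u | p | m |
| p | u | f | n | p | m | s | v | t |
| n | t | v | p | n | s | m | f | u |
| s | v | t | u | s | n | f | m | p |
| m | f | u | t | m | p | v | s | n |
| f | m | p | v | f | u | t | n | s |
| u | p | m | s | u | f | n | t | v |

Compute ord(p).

The identity element is n (its row matches the header).
p^1 = p
p^2 = p·p = n
The first power of p equal to the identity is p^2, so ord(p) = 2.

2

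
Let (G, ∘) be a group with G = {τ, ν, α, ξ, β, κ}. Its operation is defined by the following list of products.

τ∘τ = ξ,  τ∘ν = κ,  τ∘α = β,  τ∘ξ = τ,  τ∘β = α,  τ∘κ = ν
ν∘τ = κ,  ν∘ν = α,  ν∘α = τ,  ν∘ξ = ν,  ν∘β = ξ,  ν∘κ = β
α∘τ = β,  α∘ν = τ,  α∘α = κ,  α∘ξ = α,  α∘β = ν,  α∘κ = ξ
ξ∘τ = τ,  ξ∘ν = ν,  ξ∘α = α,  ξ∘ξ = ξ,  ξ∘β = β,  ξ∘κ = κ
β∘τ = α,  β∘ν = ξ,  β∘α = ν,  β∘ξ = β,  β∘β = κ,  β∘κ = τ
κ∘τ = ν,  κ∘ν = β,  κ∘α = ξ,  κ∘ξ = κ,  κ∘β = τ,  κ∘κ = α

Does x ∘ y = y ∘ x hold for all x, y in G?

Yes

Check whether the table is symmetric across its main diagonal.
Every entry (row x, col y) equals the entry (row y, col x), so G is abelian.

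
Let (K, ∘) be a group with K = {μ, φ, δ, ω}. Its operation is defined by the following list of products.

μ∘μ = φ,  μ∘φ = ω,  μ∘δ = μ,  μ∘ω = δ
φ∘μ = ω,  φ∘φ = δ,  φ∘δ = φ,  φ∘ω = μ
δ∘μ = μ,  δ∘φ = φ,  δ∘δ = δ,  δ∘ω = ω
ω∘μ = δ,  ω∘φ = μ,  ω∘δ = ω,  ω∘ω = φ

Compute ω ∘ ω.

Read row ω, column ω: ω ∘ ω = φ.

φ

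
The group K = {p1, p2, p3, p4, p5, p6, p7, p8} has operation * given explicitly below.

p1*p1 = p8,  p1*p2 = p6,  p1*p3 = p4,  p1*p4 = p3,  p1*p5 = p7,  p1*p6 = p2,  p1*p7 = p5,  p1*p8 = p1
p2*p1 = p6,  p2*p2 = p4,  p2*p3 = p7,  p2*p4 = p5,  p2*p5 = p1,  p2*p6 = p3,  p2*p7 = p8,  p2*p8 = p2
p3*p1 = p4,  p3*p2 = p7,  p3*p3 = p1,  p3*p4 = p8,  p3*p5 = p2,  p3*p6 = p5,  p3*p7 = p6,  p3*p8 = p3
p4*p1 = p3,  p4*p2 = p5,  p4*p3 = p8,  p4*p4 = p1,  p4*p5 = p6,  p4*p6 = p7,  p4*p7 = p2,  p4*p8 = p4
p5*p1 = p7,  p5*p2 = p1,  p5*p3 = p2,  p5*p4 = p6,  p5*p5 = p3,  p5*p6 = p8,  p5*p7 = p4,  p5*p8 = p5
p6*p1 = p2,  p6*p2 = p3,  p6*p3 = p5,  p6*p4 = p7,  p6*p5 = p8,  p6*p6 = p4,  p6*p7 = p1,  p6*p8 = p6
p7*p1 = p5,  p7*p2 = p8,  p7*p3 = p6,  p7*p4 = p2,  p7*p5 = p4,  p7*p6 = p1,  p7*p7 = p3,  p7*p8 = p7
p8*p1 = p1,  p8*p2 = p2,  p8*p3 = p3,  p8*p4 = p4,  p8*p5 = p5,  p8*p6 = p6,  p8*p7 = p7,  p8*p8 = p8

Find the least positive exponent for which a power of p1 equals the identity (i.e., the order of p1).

The identity element is p8 (its row matches the header).
p1^1 = p1
p1^2 = p1*p1 = p8
The first power of p1 equal to the identity is p1^2, so ord(p1) = 2.

2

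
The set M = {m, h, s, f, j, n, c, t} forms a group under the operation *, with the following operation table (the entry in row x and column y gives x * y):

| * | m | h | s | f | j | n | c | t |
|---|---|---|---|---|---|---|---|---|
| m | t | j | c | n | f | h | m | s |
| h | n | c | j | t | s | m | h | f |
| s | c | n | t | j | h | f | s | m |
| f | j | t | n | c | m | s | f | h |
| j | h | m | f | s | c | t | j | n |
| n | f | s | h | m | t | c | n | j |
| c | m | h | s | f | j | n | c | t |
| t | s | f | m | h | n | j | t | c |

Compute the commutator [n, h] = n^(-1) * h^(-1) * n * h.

Identity is c; from the table n^(-1) = n and h^(-1) = h.
n * h = s
s * n = f
f * h = t

t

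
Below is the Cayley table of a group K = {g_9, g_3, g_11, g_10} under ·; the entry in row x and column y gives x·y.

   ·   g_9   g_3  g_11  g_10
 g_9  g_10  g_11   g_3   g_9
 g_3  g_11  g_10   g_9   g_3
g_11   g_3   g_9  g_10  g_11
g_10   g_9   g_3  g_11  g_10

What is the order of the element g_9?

The identity element is g_10 (its row matches the header).
g_9^1 = g_9
g_9^2 = g_9·g_9 = g_10
The first power of g_9 equal to the identity is g_9^2, so ord(g_9) = 2.
(Structurally, K here is isomorphic to the Klein four-group V_4.)

2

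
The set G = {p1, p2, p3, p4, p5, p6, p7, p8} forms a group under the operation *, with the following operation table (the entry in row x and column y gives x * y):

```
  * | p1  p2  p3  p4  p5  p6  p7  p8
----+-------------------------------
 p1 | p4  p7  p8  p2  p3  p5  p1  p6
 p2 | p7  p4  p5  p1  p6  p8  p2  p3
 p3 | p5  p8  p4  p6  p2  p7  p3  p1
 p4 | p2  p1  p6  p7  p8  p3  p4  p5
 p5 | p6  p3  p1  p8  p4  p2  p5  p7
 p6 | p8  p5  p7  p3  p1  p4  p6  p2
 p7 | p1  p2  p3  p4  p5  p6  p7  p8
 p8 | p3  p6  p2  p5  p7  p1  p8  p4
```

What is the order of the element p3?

The identity element is p7 (its row matches the header).
p3^1 = p3
p3^2 = p3 * p3 = p4
p3^3 = p4 * p3 = p6
p3^4 = p6 * p3 = p7
The first power of p3 equal to the identity is p3^4, so ord(p3) = 4.
(Structurally, G here is isomorphic to the quaternion group Q_8.)

4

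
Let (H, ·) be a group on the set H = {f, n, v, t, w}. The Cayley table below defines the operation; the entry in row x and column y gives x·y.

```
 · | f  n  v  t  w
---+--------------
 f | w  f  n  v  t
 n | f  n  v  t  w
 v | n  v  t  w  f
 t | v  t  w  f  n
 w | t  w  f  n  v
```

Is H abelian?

Check whether the table is symmetric across its main diagonal.
Every entry (row x, col y) equals the entry (row y, col x), so H is abelian.

Yes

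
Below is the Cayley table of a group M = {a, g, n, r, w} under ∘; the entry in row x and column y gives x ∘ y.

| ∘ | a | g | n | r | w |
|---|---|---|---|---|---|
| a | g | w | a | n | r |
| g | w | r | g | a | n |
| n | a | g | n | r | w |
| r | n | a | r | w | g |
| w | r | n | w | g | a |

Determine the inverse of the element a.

r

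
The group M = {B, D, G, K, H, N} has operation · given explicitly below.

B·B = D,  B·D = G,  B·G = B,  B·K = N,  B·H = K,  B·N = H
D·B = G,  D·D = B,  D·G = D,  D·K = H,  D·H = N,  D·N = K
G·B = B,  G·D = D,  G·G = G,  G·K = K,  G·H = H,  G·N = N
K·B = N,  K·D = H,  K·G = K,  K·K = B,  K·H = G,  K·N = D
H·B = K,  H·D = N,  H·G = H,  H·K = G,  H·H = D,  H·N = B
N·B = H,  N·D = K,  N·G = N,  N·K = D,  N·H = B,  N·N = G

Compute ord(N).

2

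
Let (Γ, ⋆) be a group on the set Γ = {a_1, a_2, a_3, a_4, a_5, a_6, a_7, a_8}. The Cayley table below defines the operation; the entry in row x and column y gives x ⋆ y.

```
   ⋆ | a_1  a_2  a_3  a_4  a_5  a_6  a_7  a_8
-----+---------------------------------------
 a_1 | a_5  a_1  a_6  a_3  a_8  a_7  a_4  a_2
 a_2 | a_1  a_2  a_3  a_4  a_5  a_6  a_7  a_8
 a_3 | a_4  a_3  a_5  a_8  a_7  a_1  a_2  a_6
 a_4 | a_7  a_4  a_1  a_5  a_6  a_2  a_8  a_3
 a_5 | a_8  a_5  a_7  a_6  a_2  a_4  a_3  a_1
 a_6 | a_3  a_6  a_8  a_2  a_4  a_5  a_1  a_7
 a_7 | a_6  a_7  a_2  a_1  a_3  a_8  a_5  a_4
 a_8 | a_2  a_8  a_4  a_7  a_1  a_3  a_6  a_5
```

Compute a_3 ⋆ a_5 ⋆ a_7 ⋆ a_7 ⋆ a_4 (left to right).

a_8

a_3 ⋆ a_5 = a_7
a_7 ⋆ a_7 = a_5
a_5 ⋆ a_7 = a_3
a_3 ⋆ a_4 = a_8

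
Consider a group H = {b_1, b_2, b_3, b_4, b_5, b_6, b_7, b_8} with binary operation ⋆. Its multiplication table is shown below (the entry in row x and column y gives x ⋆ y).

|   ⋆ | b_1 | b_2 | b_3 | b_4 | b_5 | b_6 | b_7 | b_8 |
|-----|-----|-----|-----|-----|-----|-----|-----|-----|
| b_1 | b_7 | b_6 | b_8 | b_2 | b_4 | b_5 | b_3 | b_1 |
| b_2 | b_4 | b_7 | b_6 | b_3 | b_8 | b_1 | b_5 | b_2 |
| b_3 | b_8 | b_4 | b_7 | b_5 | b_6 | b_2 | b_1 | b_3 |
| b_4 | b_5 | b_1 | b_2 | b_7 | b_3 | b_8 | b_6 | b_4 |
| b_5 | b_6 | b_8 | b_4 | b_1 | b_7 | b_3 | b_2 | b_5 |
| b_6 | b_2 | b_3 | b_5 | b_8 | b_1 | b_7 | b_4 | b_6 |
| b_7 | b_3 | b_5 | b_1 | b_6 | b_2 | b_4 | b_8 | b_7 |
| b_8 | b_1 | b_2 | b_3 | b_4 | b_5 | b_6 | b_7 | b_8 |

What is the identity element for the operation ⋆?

b_8

The identity e satisfies e ⋆ x = x for all x, so its row in the table reproduces the column headers.
Row b_8 reads: b_1, b_2, b_3, b_4, b_5, b_6, b_7, b_8 — exactly the header order. So b_8 is the identity.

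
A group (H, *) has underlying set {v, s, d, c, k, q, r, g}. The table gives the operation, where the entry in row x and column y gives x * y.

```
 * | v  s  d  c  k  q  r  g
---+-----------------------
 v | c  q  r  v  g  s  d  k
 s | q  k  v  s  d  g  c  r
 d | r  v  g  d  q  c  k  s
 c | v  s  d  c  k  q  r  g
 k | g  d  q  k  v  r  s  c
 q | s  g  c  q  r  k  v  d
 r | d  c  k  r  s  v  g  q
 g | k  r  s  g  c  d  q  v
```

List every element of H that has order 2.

{v}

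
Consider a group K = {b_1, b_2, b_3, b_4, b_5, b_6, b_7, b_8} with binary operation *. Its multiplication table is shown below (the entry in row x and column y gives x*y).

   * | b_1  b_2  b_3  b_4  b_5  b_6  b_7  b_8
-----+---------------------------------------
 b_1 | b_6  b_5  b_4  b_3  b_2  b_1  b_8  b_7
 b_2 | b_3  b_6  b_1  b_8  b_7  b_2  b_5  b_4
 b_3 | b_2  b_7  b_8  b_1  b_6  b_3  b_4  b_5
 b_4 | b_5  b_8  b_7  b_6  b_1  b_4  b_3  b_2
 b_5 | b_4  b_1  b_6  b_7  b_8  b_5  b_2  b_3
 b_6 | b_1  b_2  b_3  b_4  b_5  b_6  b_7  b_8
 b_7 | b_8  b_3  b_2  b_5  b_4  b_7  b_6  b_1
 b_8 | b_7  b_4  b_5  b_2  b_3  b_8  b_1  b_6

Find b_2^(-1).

First locate the identity: row b_6 matches the header, so b_6 is the identity.
Scan row b_2 for b_6: b_2*b_2 = b_6. Hence b_2^(-1) = b_2.

b_2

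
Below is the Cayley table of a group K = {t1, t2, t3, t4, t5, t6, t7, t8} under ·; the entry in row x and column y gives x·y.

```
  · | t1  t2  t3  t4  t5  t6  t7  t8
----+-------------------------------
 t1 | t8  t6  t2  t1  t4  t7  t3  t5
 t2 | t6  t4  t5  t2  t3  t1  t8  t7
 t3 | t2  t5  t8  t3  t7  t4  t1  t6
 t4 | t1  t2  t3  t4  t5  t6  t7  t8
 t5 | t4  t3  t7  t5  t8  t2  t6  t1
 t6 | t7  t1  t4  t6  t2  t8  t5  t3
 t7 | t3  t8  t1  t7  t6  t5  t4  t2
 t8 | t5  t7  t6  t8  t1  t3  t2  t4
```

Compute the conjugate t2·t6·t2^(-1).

t6

The identity is t4. In row t2, the entry t4 sits in column t2, so t2^(-1) = t2.
t2·t6 = t1
t1·t2 = t6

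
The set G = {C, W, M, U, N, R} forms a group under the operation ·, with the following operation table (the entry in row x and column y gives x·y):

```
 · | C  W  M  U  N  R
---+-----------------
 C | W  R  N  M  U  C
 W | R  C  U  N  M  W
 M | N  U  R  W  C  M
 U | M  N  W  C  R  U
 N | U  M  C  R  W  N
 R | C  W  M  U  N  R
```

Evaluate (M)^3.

M

M^1 = M
M^2 = M·M = R
M^3 = R·M = M
(Structurally, G here is isomorphic to the cyclic group Z_6.)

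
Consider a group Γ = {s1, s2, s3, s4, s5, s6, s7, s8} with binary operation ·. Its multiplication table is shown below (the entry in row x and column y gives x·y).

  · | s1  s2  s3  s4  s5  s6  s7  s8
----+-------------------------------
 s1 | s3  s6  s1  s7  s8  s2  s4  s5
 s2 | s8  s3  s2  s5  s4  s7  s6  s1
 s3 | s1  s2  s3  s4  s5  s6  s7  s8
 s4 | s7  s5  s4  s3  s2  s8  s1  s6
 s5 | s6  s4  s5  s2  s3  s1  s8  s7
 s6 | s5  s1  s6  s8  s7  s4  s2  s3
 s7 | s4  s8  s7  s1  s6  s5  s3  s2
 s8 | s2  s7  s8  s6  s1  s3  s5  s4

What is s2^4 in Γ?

s2^1 = s2
s2^2 = s2·s2 = s3
s2^3 = s3·s2 = s2
s2^4 = s2·s2 = s3

s3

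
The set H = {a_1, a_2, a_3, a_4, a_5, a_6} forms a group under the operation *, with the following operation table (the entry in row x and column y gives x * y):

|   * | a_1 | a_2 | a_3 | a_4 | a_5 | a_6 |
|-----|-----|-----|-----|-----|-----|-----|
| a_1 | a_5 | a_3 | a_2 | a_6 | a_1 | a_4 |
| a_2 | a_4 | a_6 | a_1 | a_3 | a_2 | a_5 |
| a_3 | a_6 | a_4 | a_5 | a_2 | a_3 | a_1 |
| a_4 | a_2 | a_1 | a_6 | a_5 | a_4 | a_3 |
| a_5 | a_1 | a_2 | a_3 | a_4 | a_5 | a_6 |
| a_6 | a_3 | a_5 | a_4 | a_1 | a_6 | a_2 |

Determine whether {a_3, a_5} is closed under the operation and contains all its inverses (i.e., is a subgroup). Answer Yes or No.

{a_3, a_5} contains the identity a_5.
Checking products: every product of two elements of {a_3, a_5} (read from the table) lies in {a_3, a_5}, so the set is closed.
In a finite group, a nonempty closed subset is a subgroup. So {a_3, a_5} ≤ H.

Yes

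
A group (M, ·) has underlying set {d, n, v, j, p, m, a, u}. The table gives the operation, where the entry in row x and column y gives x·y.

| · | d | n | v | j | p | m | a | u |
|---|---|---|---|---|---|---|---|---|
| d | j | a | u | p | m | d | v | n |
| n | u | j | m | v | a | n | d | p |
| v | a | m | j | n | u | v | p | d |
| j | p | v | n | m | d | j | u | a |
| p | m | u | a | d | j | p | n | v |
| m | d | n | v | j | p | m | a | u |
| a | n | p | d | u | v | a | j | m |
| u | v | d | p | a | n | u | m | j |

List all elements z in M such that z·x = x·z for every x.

An element z is central iff its row equals its column in the table.
For p: p·u = v ≠ n = u·p, so p ∉ Z.
Checking each element this way leaves Z(M) = {j, m}.

{j, m}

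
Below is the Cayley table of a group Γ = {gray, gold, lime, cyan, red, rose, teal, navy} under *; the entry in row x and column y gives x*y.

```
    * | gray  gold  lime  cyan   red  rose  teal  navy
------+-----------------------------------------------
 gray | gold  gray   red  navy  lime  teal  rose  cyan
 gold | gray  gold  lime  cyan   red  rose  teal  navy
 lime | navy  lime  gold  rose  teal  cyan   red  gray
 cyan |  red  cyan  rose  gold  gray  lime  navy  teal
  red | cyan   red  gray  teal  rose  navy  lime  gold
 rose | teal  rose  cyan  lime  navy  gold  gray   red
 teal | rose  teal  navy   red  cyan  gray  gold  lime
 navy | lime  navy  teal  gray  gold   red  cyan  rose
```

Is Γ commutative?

navy*gray = lime but gray*navy = cyan.
Since navy and gray do not commute, Γ is not abelian.

No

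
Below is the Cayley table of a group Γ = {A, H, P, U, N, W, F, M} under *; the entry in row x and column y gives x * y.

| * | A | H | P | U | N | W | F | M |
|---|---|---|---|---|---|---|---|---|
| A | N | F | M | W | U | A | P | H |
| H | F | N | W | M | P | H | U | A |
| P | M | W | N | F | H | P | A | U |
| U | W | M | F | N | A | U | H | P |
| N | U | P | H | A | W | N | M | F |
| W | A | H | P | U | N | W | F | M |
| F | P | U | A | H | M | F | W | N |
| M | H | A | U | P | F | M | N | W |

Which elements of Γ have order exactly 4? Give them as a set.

Identity is W. Compute the order of each non-identity element by repeated multiplication:
  A: A → N → U → W  (order 4)
  H: H → N → P → W  (order 4)
  P: P → N → H → W  (order 4)
  U: U → N → A → W  (order 4)
  N: N → W  (order 2)
  F: F → W  (order 2)
  M: M → W  (order 2)
Elements of order 4: {A, H, P, U}.

{A, H, P, U}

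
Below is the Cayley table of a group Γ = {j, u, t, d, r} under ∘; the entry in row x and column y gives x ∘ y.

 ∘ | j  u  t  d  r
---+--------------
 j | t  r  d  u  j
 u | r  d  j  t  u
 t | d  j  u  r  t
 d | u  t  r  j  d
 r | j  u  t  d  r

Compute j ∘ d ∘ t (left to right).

j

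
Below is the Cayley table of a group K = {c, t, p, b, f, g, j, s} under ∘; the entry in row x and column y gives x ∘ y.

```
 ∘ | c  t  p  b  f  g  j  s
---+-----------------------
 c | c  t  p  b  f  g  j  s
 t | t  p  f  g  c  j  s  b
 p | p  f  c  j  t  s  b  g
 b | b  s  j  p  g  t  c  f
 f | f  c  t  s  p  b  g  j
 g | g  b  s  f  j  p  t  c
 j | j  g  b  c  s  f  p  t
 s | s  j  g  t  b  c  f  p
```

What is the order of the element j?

4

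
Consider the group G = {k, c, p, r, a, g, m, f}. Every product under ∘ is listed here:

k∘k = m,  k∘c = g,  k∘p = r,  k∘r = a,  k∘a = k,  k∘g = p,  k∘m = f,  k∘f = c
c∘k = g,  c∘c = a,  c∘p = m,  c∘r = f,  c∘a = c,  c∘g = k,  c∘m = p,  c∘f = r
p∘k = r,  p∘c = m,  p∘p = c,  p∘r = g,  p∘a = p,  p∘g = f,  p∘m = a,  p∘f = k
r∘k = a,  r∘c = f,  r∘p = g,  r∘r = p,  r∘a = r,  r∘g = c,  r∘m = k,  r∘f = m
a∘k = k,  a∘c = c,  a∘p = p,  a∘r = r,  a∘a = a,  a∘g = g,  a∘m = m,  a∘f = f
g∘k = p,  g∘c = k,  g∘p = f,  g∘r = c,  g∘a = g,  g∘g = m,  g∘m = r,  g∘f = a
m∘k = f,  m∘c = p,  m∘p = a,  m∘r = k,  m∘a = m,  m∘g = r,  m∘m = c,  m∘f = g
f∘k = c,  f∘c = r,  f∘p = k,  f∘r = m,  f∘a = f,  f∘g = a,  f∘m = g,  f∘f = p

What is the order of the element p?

4

The identity element is a (its row matches the header).
p^1 = p
p^2 = p ∘ p = c
p^3 = c ∘ p = m
p^4 = m ∘ p = a
The first power of p equal to the identity is p^4, so ord(p) = 4.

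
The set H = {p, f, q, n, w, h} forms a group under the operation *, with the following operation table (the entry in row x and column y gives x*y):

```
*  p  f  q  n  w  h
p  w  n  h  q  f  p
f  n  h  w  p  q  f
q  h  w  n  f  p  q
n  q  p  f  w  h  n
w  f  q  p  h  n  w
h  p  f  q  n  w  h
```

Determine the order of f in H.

2

The identity element is h (its row matches the header).
f^1 = f
f^2 = f*f = h
The first power of f equal to the identity is f^2, so ord(f) = 2.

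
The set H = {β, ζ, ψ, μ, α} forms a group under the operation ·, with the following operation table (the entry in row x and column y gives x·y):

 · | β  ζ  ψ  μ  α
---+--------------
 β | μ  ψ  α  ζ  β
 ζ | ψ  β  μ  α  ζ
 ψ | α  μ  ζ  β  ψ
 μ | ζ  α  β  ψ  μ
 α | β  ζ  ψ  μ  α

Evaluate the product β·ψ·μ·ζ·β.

β·ψ = α
α·μ = μ
μ·ζ = α
α·β = β

β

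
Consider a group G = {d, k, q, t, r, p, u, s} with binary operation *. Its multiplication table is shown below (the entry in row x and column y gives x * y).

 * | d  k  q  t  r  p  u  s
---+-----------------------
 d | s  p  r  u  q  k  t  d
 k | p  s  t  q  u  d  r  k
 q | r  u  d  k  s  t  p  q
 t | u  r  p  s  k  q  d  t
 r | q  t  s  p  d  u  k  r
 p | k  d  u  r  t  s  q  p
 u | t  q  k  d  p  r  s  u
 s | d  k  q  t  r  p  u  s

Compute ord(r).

4

The identity element is s (its row matches the header).
r^1 = r
r^2 = r * r = d
r^3 = d * r = q
r^4 = q * r = s
The first power of r equal to the identity is r^4, so ord(r) = 4.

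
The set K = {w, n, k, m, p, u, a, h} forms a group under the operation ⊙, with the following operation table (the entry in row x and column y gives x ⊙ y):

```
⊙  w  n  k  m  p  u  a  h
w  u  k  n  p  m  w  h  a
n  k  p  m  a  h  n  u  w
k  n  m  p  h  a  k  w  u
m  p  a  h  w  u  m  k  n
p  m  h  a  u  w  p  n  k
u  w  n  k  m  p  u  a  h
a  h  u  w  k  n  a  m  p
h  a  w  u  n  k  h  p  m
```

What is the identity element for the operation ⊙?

The identity e satisfies e ⊙ x = x for all x, so its row in the table reproduces the column headers.
Row u reads: w, n, k, m, p, u, a, h — exactly the header order. So u is the identity.

u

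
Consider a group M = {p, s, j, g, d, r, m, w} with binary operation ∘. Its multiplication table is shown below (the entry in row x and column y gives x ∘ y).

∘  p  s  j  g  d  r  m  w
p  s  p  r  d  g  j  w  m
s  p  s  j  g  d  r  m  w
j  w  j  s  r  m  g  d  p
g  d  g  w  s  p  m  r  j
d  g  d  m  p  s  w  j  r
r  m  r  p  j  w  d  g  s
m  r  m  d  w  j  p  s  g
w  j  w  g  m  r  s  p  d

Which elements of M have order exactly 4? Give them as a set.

{r, w}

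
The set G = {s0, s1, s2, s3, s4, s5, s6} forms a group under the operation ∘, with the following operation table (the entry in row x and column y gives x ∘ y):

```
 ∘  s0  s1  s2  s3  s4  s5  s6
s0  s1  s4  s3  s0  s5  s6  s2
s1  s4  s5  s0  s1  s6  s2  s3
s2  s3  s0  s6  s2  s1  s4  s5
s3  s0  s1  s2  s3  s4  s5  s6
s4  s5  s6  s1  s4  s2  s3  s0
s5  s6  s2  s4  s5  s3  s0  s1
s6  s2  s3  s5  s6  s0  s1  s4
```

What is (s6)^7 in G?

s3

s6^1 = s6
s6^2 = s6 ∘ s6 = s4
s6^3 = s4 ∘ s6 = s0
s6^4 = s0 ∘ s6 = s2
s6^5 = s2 ∘ s6 = s5
s6^6 = s5 ∘ s6 = s1
s6^7 = s1 ∘ s6 = s3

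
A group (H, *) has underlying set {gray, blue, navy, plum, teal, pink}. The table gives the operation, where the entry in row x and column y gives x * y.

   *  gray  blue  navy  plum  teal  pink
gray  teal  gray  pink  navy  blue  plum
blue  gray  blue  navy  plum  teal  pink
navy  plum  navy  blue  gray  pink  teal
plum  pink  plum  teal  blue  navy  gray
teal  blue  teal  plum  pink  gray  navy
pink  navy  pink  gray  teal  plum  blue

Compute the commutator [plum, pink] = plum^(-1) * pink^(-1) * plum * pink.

Identity is blue; from the table plum^(-1) = plum and pink^(-1) = pink.
plum * pink = gray
gray * plum = navy
navy * pink = teal

teal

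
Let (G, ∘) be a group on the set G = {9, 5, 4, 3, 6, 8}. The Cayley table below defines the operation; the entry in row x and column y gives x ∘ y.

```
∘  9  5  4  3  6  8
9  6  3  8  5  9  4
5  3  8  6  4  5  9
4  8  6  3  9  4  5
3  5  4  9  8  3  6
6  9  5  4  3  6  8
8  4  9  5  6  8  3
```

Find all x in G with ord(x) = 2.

Identity is 6. Compute the order of each non-identity element by repeated multiplication:
  9: 9 → 6  (order 2)
  5: 5 → 8 → 9 → 3 → 4 → 6  (order 6)
  4: 4 → 3 → 9 → 8 → 5 → 6  (order 6)
  3: 3 → 8 → 6  (order 3)
  8: 8 → 3 → 6  (order 3)
Elements of order 2: {9}.

{9}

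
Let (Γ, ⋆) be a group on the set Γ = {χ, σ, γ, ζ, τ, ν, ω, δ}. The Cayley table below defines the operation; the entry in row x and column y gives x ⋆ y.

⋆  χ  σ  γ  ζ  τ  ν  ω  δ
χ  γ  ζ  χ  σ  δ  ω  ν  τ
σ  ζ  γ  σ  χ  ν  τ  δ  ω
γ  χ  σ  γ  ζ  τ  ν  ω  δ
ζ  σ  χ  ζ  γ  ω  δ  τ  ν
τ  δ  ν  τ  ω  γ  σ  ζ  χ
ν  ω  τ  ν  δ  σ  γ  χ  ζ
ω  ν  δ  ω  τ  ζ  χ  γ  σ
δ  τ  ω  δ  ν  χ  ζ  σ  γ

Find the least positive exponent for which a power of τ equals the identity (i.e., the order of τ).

2

The identity element is γ (its row matches the header).
τ^1 = τ
τ^2 = τ ⋆ τ = γ
The first power of τ equal to the identity is τ^2, so ord(τ) = 2.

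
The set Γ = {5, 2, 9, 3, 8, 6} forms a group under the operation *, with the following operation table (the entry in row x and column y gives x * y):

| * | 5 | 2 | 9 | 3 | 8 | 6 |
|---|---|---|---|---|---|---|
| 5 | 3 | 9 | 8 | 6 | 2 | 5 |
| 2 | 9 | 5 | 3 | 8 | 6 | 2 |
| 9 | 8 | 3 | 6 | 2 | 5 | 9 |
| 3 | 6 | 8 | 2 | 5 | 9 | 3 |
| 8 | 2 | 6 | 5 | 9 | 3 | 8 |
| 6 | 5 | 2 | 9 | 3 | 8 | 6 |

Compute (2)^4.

2^1 = 2
2^2 = 2 * 2 = 5
2^3 = 5 * 2 = 9
2^4 = 9 * 2 = 3

3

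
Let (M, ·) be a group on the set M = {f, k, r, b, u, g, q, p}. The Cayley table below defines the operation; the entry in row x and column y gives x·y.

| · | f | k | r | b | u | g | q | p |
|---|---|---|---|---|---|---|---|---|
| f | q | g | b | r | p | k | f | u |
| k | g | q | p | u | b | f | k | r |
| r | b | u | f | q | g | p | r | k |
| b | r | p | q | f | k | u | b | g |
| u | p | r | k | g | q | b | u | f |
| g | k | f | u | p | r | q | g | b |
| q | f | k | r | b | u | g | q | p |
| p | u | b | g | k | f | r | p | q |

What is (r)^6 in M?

f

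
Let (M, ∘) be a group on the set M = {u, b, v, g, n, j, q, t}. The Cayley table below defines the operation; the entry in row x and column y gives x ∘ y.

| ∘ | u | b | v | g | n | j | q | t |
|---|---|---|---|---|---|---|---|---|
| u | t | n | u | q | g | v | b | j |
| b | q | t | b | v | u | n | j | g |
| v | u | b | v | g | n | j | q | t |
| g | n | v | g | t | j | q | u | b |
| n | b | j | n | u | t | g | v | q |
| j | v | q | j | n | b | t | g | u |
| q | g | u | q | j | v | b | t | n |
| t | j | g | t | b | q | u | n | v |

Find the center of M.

{t, v}

An element z is central iff its row equals its column in the table.
For u: u ∘ g = q ≠ n = g ∘ u, so u ∉ Z.
Checking each element this way leaves Z(M) = {t, v}.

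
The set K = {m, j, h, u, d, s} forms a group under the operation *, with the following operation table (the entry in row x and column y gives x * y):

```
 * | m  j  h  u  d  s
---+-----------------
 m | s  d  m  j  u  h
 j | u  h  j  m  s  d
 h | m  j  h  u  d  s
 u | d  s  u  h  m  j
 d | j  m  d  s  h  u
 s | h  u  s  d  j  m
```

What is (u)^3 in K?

u

u^1 = u
u^2 = u * u = h
u^3 = h * u = u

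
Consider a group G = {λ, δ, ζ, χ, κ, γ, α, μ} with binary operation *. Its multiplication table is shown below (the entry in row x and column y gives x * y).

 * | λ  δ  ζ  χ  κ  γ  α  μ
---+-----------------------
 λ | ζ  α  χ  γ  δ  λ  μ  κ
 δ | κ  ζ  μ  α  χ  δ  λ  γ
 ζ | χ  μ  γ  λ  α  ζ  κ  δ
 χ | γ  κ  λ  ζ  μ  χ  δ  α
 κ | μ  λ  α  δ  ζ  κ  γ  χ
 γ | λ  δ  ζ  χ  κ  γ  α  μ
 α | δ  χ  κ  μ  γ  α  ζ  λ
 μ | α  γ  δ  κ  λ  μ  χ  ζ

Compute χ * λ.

Read row χ, column λ: χ * λ = γ.

γ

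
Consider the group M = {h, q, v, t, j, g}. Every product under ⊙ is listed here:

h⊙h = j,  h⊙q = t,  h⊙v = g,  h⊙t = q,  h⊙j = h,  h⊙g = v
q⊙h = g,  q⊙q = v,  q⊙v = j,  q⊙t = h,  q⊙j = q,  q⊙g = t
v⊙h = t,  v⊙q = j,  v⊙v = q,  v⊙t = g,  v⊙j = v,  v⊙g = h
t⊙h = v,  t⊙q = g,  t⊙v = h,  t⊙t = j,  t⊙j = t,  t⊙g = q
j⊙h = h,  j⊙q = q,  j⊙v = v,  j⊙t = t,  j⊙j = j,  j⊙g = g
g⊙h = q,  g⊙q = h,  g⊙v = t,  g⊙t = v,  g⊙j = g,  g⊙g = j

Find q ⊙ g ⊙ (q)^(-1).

The identity is j. In row q, the entry j sits in column v, so q^(-1) = v.
q ⊙ g = t
t ⊙ v = h

h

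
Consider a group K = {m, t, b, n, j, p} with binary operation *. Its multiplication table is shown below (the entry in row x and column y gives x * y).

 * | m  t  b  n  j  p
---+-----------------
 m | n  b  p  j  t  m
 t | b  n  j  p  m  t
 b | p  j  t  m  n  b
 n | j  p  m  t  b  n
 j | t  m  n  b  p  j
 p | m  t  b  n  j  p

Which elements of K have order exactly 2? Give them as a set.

{j}

Identity is p. Compute the order of each non-identity element by repeated multiplication:
  m: m → n → j → t → b → p  (order 6)
  t: t → n → p  (order 3)
  b: b → t → j → n → m → p  (order 6)
  n: n → t → p  (order 3)
  j: j → p  (order 2)
Elements of order 2: {j}.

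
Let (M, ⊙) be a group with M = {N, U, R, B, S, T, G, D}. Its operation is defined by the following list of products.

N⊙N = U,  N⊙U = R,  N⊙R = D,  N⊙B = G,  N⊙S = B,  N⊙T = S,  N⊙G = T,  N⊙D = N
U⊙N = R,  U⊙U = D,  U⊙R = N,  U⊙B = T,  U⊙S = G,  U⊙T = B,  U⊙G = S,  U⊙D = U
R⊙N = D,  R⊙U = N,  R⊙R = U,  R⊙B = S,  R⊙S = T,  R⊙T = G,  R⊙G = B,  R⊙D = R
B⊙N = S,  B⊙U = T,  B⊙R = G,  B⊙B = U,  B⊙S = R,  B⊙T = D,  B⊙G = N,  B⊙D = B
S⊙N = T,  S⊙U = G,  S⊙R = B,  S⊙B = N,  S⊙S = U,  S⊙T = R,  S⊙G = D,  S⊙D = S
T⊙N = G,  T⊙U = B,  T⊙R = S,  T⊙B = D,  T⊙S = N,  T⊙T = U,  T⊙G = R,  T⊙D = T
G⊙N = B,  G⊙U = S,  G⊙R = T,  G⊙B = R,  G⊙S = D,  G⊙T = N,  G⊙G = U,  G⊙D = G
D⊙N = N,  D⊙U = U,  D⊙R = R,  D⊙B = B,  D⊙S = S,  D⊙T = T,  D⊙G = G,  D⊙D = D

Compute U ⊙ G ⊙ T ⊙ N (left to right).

D

U ⊙ G = S
S ⊙ T = R
R ⊙ N = D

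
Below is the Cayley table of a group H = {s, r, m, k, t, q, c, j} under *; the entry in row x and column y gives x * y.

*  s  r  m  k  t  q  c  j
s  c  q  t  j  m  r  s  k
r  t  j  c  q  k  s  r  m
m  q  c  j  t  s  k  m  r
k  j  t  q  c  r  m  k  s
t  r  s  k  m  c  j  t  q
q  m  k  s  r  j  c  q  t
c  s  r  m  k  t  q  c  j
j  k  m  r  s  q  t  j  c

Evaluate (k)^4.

k^1 = k
k^2 = k * k = c
k^3 = c * k = k
k^4 = k * k = c

c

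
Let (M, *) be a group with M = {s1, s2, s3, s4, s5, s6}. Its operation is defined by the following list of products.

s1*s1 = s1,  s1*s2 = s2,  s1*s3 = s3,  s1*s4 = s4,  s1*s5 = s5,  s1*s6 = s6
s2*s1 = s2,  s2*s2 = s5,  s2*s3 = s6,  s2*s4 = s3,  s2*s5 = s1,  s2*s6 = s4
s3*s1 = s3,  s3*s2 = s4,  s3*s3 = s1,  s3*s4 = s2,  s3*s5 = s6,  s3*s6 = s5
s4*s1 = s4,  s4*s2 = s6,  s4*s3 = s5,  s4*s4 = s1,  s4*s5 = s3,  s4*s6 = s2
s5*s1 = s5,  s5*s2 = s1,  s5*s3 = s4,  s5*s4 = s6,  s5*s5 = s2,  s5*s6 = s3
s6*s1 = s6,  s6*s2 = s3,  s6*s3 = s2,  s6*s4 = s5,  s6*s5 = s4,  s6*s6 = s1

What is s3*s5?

s6

Read row s3, column s5: s3*s5 = s6.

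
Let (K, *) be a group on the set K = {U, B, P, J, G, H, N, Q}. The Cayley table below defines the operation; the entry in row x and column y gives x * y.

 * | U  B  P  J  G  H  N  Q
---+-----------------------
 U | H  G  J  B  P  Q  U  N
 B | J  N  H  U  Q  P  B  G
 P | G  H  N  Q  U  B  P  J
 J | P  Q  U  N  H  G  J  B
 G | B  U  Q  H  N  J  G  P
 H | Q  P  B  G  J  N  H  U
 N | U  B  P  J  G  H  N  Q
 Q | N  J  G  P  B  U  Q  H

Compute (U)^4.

U^1 = U
U^2 = U * U = H
U^3 = H * U = Q
U^4 = Q * U = N

N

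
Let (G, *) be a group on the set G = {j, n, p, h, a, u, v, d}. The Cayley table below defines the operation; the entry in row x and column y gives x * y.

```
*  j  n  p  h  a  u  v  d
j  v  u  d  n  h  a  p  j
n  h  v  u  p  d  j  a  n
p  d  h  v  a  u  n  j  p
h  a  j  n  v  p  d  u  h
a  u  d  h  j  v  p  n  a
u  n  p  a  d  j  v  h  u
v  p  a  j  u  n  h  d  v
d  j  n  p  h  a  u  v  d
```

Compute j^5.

j^1 = j
j^2 = j * j = v
j^3 = v * j = p
j^4 = p * j = d
j^5 = d * j = j

j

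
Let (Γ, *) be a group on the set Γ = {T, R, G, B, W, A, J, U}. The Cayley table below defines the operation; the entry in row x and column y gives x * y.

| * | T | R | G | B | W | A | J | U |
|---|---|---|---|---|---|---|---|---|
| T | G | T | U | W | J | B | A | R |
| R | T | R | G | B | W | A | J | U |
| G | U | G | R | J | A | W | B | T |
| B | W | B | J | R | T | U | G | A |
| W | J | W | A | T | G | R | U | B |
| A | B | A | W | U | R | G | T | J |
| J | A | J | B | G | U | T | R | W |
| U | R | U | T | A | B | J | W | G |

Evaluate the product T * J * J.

T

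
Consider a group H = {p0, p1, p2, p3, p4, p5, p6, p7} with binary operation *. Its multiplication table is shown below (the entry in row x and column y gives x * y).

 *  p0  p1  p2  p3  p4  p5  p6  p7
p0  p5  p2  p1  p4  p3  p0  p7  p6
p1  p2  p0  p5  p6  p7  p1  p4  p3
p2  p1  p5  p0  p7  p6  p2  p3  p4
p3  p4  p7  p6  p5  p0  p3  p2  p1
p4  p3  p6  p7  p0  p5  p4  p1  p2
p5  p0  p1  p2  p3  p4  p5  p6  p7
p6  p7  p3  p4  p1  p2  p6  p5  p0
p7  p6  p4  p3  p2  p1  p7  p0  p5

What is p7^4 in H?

p7^1 = p7
p7^2 = p7 * p7 = p5
p7^3 = p5 * p7 = p7
p7^4 = p7 * p7 = p5

p5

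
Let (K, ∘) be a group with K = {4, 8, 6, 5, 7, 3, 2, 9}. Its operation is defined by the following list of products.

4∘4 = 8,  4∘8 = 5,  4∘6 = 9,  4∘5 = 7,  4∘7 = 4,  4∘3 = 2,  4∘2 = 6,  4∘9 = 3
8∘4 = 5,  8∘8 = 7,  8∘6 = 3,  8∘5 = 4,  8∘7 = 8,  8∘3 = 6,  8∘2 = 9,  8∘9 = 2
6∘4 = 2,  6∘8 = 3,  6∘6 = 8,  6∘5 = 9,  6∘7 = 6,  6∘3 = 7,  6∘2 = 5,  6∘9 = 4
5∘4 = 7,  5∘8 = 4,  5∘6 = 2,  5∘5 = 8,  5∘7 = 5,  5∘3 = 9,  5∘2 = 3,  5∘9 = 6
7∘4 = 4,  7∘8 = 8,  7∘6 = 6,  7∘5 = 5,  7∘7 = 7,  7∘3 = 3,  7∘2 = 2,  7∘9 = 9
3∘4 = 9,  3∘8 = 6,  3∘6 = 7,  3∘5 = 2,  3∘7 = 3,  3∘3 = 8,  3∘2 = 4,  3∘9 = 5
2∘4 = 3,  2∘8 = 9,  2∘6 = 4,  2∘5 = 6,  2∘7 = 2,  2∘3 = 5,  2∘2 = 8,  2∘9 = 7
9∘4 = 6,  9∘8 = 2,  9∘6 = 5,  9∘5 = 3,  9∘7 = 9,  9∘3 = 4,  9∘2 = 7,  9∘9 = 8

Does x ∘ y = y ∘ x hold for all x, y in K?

No

4 ∘ 2 = 6 but 2 ∘ 4 = 3.
Since 4 and 2 do not commute, K is not abelian.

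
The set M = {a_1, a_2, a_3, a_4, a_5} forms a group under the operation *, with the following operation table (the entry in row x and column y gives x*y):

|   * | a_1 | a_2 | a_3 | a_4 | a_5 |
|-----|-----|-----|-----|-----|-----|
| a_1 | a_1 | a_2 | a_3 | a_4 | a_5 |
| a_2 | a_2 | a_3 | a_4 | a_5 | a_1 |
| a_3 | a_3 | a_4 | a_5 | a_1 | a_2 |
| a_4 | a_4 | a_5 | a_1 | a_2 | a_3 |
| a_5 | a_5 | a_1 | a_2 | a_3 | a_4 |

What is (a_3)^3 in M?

a_2

a_3^1 = a_3
a_3^2 = a_3*a_3 = a_5
a_3^3 = a_5*a_3 = a_2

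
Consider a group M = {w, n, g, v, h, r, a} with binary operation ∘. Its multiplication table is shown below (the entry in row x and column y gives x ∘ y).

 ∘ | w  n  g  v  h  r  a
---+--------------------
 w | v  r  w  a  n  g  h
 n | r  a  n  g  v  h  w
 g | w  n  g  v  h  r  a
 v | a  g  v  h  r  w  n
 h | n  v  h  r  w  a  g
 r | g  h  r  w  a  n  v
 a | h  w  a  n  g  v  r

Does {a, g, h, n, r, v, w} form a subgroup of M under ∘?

{a, g, h, n, r, v, w} contains the identity g.
Checking products: every product of two elements of {a, g, h, n, r, v, w} (read from the table) lies in {a, g, h, n, r, v, w}, so the set is closed.
In a finite group, a nonempty closed subset is a subgroup. So {a, g, h, n, r, v, w} ≤ M.

Yes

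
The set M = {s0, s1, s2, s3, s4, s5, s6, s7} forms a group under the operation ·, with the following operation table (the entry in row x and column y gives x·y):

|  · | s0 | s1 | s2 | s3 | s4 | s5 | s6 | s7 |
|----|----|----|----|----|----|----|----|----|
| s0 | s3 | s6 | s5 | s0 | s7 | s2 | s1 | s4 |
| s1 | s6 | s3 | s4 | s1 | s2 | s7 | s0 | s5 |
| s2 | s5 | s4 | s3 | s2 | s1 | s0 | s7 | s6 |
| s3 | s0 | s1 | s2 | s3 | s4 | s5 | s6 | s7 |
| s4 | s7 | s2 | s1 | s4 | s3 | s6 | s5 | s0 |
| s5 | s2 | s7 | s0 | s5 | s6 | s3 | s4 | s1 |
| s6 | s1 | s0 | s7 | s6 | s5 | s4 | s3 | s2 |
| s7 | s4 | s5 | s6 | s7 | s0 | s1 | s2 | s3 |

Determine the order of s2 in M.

The identity element is s3 (its row matches the header).
s2^1 = s2
s2^2 = s2·s2 = s3
The first power of s2 equal to the identity is s2^2, so ord(s2) = 2.

2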